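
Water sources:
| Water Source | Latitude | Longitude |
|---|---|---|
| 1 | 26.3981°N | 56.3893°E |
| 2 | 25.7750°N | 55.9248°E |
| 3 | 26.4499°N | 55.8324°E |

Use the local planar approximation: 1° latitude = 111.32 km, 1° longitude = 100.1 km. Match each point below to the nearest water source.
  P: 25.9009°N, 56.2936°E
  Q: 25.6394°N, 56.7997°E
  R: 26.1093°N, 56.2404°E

P at 25.9009°N, 56.2936°E:
  1: √((0.4972·111.32)² + (0.0957·100.1)²) = √(3063.434756 + 91.768161) = 56.1712 km
  2: √((-0.1259·111.32)² + (-0.3688·100.1)²) = √(196.425495 + 1362.856029) = 39.4877 km
  3: √((0.5490·111.32)² + (-0.4612·100.1)²) = √(3735.004112 + 2131.310636) = 76.5919 km
  → nearest: 2 (39.4877 km)
Q at 25.6394°N, 56.7997°E:
  1: √((0.7587·111.32)² + (-0.4104·100.1)²) = √(7133.235520 + 1687.651847) = 93.9196 km
  2: √((0.1356·111.32)² + (-0.8749·100.1)²) = √(227.858783 + 7669.816755) = 88.8689 km
  3: √((0.8105·111.32)² + (-0.9673·100.1)²) = √(8140.525362 + 9375.415642) = 132.3478 km
  → nearest: 2 (88.8689 km)
R at 26.1093°N, 56.2404°E:
  1: √((0.2888·111.32)² + (0.1489·100.1)²) = √(1033.572089 + 222.155746) = 35.4363 km
  2: √((-0.3343·111.32)² + (-0.3156·100.1)²) = √(1384.902338 + 998.026663) = 48.8153 km
  3: √((0.3406·111.32)² + (-0.4080·100.1)²) = √(1437.592117 + 1667.970945) = 55.7276 km
  → nearest: 1 (35.4363 km)

P→2; Q→2; R→1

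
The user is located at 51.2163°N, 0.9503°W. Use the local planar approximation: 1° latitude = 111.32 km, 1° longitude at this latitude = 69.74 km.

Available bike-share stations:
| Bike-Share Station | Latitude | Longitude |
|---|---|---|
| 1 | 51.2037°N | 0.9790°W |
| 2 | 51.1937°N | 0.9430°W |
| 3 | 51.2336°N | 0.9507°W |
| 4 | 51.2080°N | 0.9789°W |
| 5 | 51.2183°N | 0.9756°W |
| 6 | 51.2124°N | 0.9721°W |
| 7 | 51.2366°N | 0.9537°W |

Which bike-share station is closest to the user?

6

Distances from 51.2163°N, 0.9503°W:
1: √((-0.0126·111.32)² + (-0.0287·69.74)²) = √(1.967377 + 4.006154) = 2.4441 km
2: √((-0.0226·111.32)² + (0.0073·69.74)²) = √(6.329411 + 0.259185) = 2.5668 km
3: √((0.0173·111.32)² + (-0.0004·69.74)²) = √(3.708844 + 0.000778) = 1.9260 km
4: √((-0.0083·111.32)² + (-0.0286·69.74)²) = √(0.853695 + 3.978286) = 2.1982 km
5: √((0.0020·111.32)² + (-0.0253·69.74)²) = √(0.049569 + 3.113185) = 1.7784 km
6: √((-0.0039·111.32)² + (-0.0218·69.74)²) = √(0.188484 + 2.311409) = 1.5811 km
7: √((0.0203·111.32)² + (-0.0034·69.74)²) = √(5.106678 + 0.056224) = 2.2722 km
Minimum: 6 at 1.5811 km.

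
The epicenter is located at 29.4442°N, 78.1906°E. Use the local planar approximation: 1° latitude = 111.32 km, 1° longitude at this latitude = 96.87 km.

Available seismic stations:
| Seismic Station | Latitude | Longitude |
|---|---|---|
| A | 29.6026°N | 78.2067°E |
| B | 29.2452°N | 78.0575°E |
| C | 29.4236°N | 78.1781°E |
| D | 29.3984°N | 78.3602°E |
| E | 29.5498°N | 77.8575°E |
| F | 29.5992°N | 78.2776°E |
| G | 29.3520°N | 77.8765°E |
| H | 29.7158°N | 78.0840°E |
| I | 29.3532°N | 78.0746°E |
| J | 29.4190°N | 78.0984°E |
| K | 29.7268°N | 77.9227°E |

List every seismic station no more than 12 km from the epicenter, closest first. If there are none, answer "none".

Distances from 29.4442°N, 78.1906°E:
A: 17.7019 km
B: 25.6316 km
C: 2.5933 km
D: 17.2021 km
E: 34.3420 km
F: 19.2028 km
G: 32.1113 km
H: 31.9493 km
I: 15.1290 km
J: 9.3616 km
K: 40.7817 km
Threshold 12 km: C (2.5933 km), J (9.3616 km) are within range.

C, J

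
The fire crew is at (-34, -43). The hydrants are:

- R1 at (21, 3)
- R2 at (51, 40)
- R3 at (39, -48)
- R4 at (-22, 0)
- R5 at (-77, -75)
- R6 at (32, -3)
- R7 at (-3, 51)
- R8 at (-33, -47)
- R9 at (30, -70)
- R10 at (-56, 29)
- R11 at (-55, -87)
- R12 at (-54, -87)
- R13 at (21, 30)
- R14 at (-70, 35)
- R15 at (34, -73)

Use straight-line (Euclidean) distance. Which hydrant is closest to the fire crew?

R8

Distances from (-34, -43):
R1: √((55)² + (46)²) = √(3025.000 + 2116.000) = 71.7
R2: √((85)² + (83)²) = √(7225.000 + 6889.000) = 118.8
R3: √((73)² + (-5)²) = √(5329.000 + 25.000) = 73.2
R4: √((12)² + (43)²) = √(144.000 + 1849.000) = 44.6
R5: √((-43)² + (-32)²) = √(1849.000 + 1024.000) = 53.6
R6: √((66)² + (40)²) = √(4356.000 + 1600.000) = 77.2
R7: √((31)² + (94)²) = √(961.000 + 8836.000) = 99.0
R8: √((1)² + (-4)²) = √(1.000 + 16.000) = 4.1
R9: √((64)² + (-27)²) = √(4096.000 + 729.000) = 69.5
R10: √((-22)² + (72)²) = √(484.000 + 5184.000) = 75.3
R11: √((-21)² + (-44)²) = √(441.000 + 1936.000) = 48.8
R12: √((-20)² + (-44)²) = √(400.000 + 1936.000) = 48.3
R13: √((55)² + (73)²) = √(3025.000 + 5329.000) = 91.4
R14: √((-36)² + (78)²) = √(1296.000 + 6084.000) = 85.9
R15: √((68)² + (-30)²) = √(4624.000 + 900.000) = 74.3
Minimum: R8 at 4.1.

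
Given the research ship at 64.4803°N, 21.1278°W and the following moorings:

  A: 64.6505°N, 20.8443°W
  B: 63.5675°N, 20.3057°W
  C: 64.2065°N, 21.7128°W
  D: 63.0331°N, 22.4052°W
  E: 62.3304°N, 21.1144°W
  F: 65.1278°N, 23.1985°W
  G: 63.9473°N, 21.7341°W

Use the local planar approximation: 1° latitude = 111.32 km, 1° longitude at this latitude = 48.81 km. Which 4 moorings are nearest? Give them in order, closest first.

Distances from 64.4803°N, 21.1278°W:
A: √((0.1702·111.32)² + (0.2835·48.81)²) = √(358.976077 + 191.480142) = 23.4618 km
B: √((-0.9128·111.32)² + (0.8221·48.81)²) = √(10325.180634 + 1610.152133) = 109.2489 km
C: √((-0.2738·111.32)² + (-0.5850·48.81)²) = √(928.994800 + 815.322350) = 41.7650 km
D: √((-1.4472·111.32)² + (-1.2774·48.81)²) = √(25953.952354 + 3887.509282) = 172.7468 km
E: √((-2.1499·111.32)² + (0.0134·48.81)²) = √(57277.349747 + 0.427787) = 239.3278 km
F: √((0.6475·111.32)² + (-2.0707·48.81)²) = √(5195.483152 + 10215.320156) = 124.1403 km
G: √((-0.5330·111.32)² + (-0.6063·48.81)²) = √(3520.471342 + 875.775420) = 66.3042 km
Sorted: A (23.4618 km) < C (41.7650 km) < G (66.3042 km) < B (109.2489 km) < F (124.1403 km) < D (172.7468 km) < …

A, C, G, B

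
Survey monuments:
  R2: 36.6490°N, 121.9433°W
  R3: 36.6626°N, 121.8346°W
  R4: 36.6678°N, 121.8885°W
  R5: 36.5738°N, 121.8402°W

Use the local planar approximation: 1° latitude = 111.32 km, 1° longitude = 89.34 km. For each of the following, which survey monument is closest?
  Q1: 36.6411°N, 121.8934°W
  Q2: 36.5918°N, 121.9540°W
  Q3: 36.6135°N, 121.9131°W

Q1→R4; Q2→R2; Q3→R2

Q1 at 36.6411°N, 121.8934°W:
  R2: √((0.0079·111.32)² + (-0.0499·89.34)²) = √(0.773394 + 19.874352) = 4.5440 km
  R3: √((0.0215·111.32)² + (0.0588·89.34)²) = √(5.728268 + 27.596026) = 5.7727 km
  R4: √((0.0267·111.32)² + (0.0049·89.34)²) = √(8.834234 + 0.191639) = 3.0043 km
  R5: √((-0.0673·111.32)² + (0.0532·89.34)²) = √(56.127607 + 22.589944) = 8.8723 km
  → nearest: R4 (3.0043 km)
Q2 at 36.5918°N, 121.9540°W:
  R2: √((0.0572·111.32)² + (0.0107·89.34)²) = √(40.545107 + 0.913817) = 6.4389 km
  R3: √((0.0708·111.32)² + (0.1194·89.34)²) = √(62.117349 + 113.789071) = 13.2630 km
  R4: √((0.0760·111.32)² + (0.0655·89.34)²) = √(71.577015 + 34.243212) = 10.2869 km
  R5: √((-0.0180·111.32)² + (0.1138·89.34)²) = √(4.015054 + 103.365693) = 10.3625 km
  → nearest: R2 (6.4389 km)
Q3 at 36.6135°N, 121.9131°W:
  R2: √((0.0355·111.32)² + (-0.0302·89.34)²) = √(15.617197 + 7.279571) = 4.7851 km
  R3: √((0.0491·111.32)² + (0.0785·89.34)²) = √(29.875101 + 49.184834) = 8.8916 km
  R4: √((0.0543·111.32)² + (0.0246·89.34)²) = √(36.538108 + 4.830167) = 6.4318 km
  R5: √((-0.0397·111.32)² + (0.0729·89.34)²) = √(19.531132 + 42.417684) = 7.8708 km
  → nearest: R2 (4.7851 km)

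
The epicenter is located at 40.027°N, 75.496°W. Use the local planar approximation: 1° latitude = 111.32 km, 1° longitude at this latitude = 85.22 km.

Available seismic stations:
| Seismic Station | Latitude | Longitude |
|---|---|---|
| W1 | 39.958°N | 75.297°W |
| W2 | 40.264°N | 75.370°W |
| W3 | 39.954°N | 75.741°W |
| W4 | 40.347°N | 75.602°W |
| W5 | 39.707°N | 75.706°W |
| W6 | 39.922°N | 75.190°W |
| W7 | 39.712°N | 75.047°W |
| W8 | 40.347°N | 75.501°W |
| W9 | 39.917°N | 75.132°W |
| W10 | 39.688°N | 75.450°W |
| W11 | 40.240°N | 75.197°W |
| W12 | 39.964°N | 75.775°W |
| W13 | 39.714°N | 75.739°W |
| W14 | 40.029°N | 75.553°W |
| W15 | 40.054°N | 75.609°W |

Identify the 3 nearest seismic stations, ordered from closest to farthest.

W14, W15, W1

Distances from 40.027°N, 75.496°W:
W1: 18.617 km
W2: 28.484 km
W3: 22.405 km
W4: 36.750 km
W5: 39.865 km
W6: 28.577 km
W7: 51.901 km
W8: 35.625 km
W9: 33.350 km
W10: 37.941 km
W11: 34.806 km
W12: 24.789 km
W13: 40.533 km
W14: 4.863 km
W15: 10.088 km
Sorted: W14 (4.863 km) < W15 (10.088 km) < W1 (18.617 km) < W3 (22.405 km) < W12 (24.789 km) < …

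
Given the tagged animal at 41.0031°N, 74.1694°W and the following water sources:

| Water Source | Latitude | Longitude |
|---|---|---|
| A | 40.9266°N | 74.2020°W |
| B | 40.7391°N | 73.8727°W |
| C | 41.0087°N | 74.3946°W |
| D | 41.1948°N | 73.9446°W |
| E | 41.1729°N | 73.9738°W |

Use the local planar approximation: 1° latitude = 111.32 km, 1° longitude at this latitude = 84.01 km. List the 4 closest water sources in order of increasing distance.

Distances from 41.0031°N, 74.1694°W:
A: 8.9455 km
B: 38.5354 km
C: 18.9293 km
D: 28.4966 km
E: 25.0462 km
Sorted: A (8.9455 km) < C (18.9293 km) < E (25.0462 km) < D (28.4966 km) < B (38.5354 km)

A, C, E, D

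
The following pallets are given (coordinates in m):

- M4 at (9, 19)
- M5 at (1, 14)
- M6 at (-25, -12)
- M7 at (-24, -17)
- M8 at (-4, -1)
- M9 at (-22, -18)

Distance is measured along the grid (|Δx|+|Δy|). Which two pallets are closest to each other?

M7 and M9

Pairwise distances:
M7–M9: |2| + |-1| = 2 + 1 = 3 m
M6–M7: |1| + |-5| = 1 + 5 = 6 m
M6–M9: |3| + |-6| = 3 + 6 = 9 m
M4–M5: |-8| + |-5| = 8 + 5 = 13 m
M5–M8: |-5| + |-15| = 5 + 15 = 20 m
M6–M8: |21| + |11| = 21 + 11 = 32 m
M4–M8: |-13| + |-20| = 13 + 20 = 33 m
M8–M9: |-18| + |-17| = 18 + 17 = 35 m
M7–M8: |20| + |16| = 20 + 16 = 36 m
M5–M6: |-26| + |-26| = 26 + 26 = 52 m
M5–M9: |-23| + |-32| = 23 + 32 = 55 m
M5–M7: |-25| + |-31| = 25 + 31 = 56 m
M4–M6: |-34| + |-31| = 34 + 31 = 65 m
M4–M9: |-31| + |-37| = 31 + 37 = 68 m
M4–M7: |-33| + |-36| = 33 + 36 = 69 m
Closest pair: M7–M9 at 3 m.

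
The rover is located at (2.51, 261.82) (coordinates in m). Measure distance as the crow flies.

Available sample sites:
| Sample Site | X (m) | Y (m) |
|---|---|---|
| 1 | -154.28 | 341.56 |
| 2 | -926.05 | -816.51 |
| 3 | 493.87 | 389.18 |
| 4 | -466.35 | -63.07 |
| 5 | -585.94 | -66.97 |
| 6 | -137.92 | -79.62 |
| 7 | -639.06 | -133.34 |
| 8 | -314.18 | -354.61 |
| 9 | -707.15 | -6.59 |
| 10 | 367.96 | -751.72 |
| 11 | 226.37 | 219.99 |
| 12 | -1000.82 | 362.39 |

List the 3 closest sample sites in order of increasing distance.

1, 11, 6

Distances from (2.51, 261.82):
1: √((-156.79)² + (79.74)²) = √(24583.1041 + 6358.4676) = 175.90 m
2: √((-928.56)² + (-1078.33)²) = √(862223.6736 + 1162795.5889) = 1423.03 m
3: √((491.36)² + (127.36)²) = √(241434.6496 + 16220.5696) = 507.60 m
4: √((-468.86)² + (-324.89)²) = √(219829.6996 + 105553.5121) = 570.42 m
5: √((-588.45)² + (-328.79)²) = √(346273.4025 + 108102.8641) = 674.07 m
6: √((-140.43)² + (-341.44)²) = √(19720.5849 + 116581.2736) = 369.19 m
7: √((-641.57)² + (-395.16)²) = √(411612.0649 + 156151.4256) = 753.50 m
8: √((-316.69)² + (-616.43)²) = √(100292.5561 + 379985.9449) = 693.02 m
9: √((-709.66)² + (-268.41)²) = √(503617.3156 + 72043.9281) = 758.72 m
10: √((365.45)² + (-1013.54)²) = √(133553.7025 + 1027263.3316) = 1077.41 m
11: √((223.86)² + (-41.83)²) = √(50113.2996 + 1749.7489) = 227.73 m
12: √((-1003.33)² + (100.57)²) = √(1006671.0889 + 10114.3249) = 1008.36 m
Sorted: 1 (175.90 m) < 11 (227.73 m) < 6 (369.19 m) < 3 (507.60 m) < 4 (570.42 m) < …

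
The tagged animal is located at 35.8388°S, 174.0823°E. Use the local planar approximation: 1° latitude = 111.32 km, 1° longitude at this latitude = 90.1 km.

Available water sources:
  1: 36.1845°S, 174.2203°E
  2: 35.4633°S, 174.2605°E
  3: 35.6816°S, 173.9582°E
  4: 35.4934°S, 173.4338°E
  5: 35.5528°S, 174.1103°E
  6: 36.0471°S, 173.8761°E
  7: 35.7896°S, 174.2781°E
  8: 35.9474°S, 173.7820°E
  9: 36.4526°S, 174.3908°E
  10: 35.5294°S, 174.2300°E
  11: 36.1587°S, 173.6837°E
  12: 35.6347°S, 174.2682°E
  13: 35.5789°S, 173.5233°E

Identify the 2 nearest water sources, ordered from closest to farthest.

7, 3

Distances from 35.8388°S, 174.0823°E:
1: 40.4421 km
2: 44.7782 km
3: 20.7667 km
4: 69.9460 km
5: 31.9373 km
6: 29.7127 km
7: 18.4722 km
8: 29.6350 km
9: 73.7655 km
10: 36.9239 km
11: 50.5764 km
12: 28.2270 km
13: 58.0843 km
Sorted: 7 (18.4722 km) < 3 (20.7667 km) < 12 (28.2270 km) < 8 (29.6350 km) < …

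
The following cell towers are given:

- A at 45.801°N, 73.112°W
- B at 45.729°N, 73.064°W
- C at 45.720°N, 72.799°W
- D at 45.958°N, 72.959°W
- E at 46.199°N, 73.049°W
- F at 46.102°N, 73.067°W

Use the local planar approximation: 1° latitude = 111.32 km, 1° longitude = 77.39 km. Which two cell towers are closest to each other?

Pairwise distances:
A–B: √((-0.072·111.32)² + (0.048·77.39)²) = √(64.24087 + 13.79914) = 8.834 km
A–C: √((-0.081·111.32)² + (0.313·77.39)²) = √(81.30485 + 586.75712) = 25.847 km
A–D: √((0.157·111.32)² + (0.153·77.39)²) = √(305.45392 + 140.20147) = 21.111 km
A–E: √((0.398·111.32)² + (0.063·77.39)²) = √(1962.96492 + 23.77118) = 44.573 km
A–F: √((0.301·111.32)² + (0.045·77.39)²) = √(1122.74049 + 12.12815) = 33.688 km
B–C: √((-0.009·111.32)² + (0.265·77.39)²) = √(1.00376 + 420.59242) = 20.533 km
B–D: √((0.229·111.32)² + (0.105·77.39)²) = √(649.85634 + 66.03106) = 26.756 km
B–E: √((0.470·111.32)² + (0.015·77.39)²) = √(2737.42426 + 1.34757) = 52.333 km
B–F: √((0.373·111.32)² + (-0.003·77.39)²) = √(1724.10638 + 0.05390) = 41.523 km
C–D: √((0.238·111.32)² + (-0.160·77.39)²) = √(701.94051 + 153.32383) = 29.245 km
C–E: √((0.479·111.32)² + (-0.250·77.39)²) = √(2843.26554 + 374.32576) = 56.724 km
C–F: √((0.382·111.32)² + (-0.268·77.39)²) = √(1808.31099 + 430.16917) = 47.313 km
D–E: √((0.241·111.32)² + (-0.090·77.39)²) = √(719.74802 + 48.51262) = 27.718 km
D–F: √((0.144·111.32)² + (-0.108·77.39)²) = √(256.96346 + 69.85817) = 18.078 km
E–F: √((-0.097·111.32)² + (-0.018·77.39)²) = √(116.59767 + 1.94050) = 10.888 km
Closest pair: A–B at 8.834 km.

A and B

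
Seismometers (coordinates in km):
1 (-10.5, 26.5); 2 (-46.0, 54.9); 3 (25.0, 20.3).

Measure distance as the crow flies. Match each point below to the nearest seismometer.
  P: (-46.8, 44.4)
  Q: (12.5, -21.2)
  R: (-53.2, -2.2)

P→2; Q→3; R→1

P at (-46.8, 44.4):
  1: 40.5 km
  2: 10.5 km
  3: 75.7 km
  → nearest: 2 (10.5 km)
Q at (12.5, -21.2):
  1: 53.0 km
  2: 96.0 km
  3: 43.3 km
  → nearest: 3 (43.3 km)
R at (-53.2, -2.2):
  1: 51.4 km
  2: 57.6 km
  3: 81.4 km
  → nearest: 1 (51.4 km)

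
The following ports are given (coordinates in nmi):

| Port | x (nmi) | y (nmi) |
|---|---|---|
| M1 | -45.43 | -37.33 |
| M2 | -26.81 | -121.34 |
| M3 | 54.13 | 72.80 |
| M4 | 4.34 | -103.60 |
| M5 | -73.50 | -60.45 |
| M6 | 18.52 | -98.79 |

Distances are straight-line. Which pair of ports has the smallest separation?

Pairwise distances:
M4–M6: 14.97 nmi
M2–M4: 35.85 nmi
M1–M5: 36.37 nmi
M2–M6: 50.63 nmi
M2–M5: 76.73 nmi
M1–M4: 82.88 nmi
M1–M2: 86.05 nmi
M1–M6: 88.70 nmi
M4–M5: 89.00 nmi
M5–M6: 99.69 nmi
M1–M3: 148.46 nmi
M3–M6: 175.25 nmi
M3–M4: 183.29 nmi
M3–M5: 184.51 nmi
M2–M3: 210.34 nmi
Closest pair: M4–M6 at 14.97 nmi.

M4 and M6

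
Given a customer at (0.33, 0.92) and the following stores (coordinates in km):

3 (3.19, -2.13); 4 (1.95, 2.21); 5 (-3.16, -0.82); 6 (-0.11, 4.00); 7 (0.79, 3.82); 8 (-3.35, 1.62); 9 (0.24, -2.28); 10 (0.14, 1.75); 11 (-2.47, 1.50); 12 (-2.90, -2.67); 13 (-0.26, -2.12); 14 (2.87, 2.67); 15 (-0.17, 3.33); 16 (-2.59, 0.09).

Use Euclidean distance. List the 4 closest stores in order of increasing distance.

Distances from (0.33, 0.92):
3: √((2.86)² + (-3.05)²) = √(8.1796 + 9.3025) = 4.18 km
4: √((1.62)² + (1.29)²) = √(2.6244 + 1.6641) = 2.07 km
5: √((-3.49)² + (-1.74)²) = √(12.1801 + 3.0276) = 3.90 km
6: √((-0.44)² + (3.08)²) = √(0.1936 + 9.4864) = 3.11 km
7: √((0.46)² + (2.90)²) = √(0.2116 + 8.4100) = 2.94 km
8: √((-3.68)² + (0.70)²) = √(13.5424 + 0.4900) = 3.75 km
9: √((-0.09)² + (-3.20)²) = √(0.0081 + 10.2400) = 3.20 km
10: √((-0.19)² + (0.83)²) = √(0.0361 + 0.6889) = 0.85 km
11: √((-2.80)² + (0.58)²) = √(7.8400 + 0.3364) = 2.86 km
12: √((-3.23)² + (-3.59)²) = √(10.4329 + 12.8881) = 4.83 km
13: √((-0.59)² + (-3.04)²) = √(0.3481 + 9.2416) = 3.10 km
14: √((2.54)² + (1.75)²) = √(6.4516 + 3.0625) = 3.08 km
15: √((-0.50)² + (2.41)²) = √(0.2500 + 5.8081) = 2.46 km
16: √((-2.92)² + (-0.83)²) = √(8.5264 + 0.6889) = 3.04 km
Sorted: 10 (0.85 km) < 4 (2.07 km) < 15 (2.46 km) < 11 (2.86 km) < 7 (2.94 km) < 16 (3.04 km) < …

10, 4, 15, 11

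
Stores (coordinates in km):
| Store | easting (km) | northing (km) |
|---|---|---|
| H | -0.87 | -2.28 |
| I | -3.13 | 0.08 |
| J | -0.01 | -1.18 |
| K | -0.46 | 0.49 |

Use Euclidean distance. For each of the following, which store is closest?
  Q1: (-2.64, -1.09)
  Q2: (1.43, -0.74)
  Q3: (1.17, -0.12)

Q1 at (-2.64, -1.09):
  H: √((1.77)² + (-1.19)²) = √(3.1329 + 1.4161) = 2.13 km
  I: √((-0.49)² + (1.17)²) = √(0.2401 + 1.3689) = 1.27 km
  J: √((2.63)² + (-0.09)²) = √(6.9169 + 0.0081) = 2.63 km
  K: √((2.18)² + (1.58)²) = √(4.7524 + 2.4964) = 2.69 km
  → nearest: I (1.27 km)
Q2 at (1.43, -0.74):
  H: √((-2.30)² + (-1.54)²) = √(5.2900 + 2.3716) = 2.77 km
  I: √((-4.56)² + (0.82)²) = √(20.7936 + 0.6724) = 4.63 km
  J: √((-1.44)² + (-0.44)²) = √(2.0736 + 0.1936) = 1.51 km
  K: √((-1.89)² + (1.23)²) = √(3.5721 + 1.5129) = 2.25 km
  → nearest: J (1.51 km)
Q3 at (1.17, -0.12):
  H: √((-2.04)² + (-2.16)²) = √(4.1616 + 4.6656) = 2.97 km
  I: √((-4.30)² + (0.20)²) = √(18.4900 + 0.0400) = 4.30 km
  J: √((-1.18)² + (-1.06)²) = √(1.3924 + 1.1236) = 1.59 km
  K: √((-1.63)² + (0.61)²) = √(2.6569 + 0.3721) = 1.74 km
  → nearest: J (1.59 km)

Q1→I; Q2→J; Q3→J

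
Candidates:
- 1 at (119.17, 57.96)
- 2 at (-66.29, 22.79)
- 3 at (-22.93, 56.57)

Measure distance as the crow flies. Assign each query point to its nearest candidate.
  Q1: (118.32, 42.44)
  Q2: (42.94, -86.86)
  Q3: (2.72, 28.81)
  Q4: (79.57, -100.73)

Q1 at (118.32, 42.44):
  1: √((0.85)² + (15.52)²) = √(0.7225 + 240.8704) = 15.54
  2: √((-184.61)² + (-19.65)²) = √(34080.8521 + 386.1225) = 185.65
  3: √((-141.25)² + (14.13)²) = √(19951.5625 + 199.6569) = 141.95
  → nearest: 1 (15.54)
Q2 at (42.94, -86.86):
  1: √((76.23)² + (144.82)²) = √(5811.0129 + 20972.8324) = 163.66
  2: √((-109.23)² + (109.65)²) = √(11931.1929 + 12023.1225) = 154.77
  3: √((-65.87)² + (143.43)²) = √(4338.8569 + 20572.1649) = 157.83
  → nearest: 2 (154.77)
Q3 at (2.72, 28.81):
  1: √((116.45)² + (29.15)²) = √(13560.6025 + 849.7225) = 120.04
  2: √((-69.01)² + (-6.02)²) = √(4762.3801 + 36.2404) = 69.27
  3: √((-25.65)² + (27.76)²) = √(657.9225 + 770.6176) = 37.80
  → nearest: 3 (37.80)
Q4 at (79.57, -100.73):
  1: √((39.60)² + (158.69)²) = √(1568.1600 + 25182.5161) = 163.56
  2: √((-145.86)² + (123.52)²) = √(21275.1396 + 15257.1904) = 191.13
  3: √((-102.50)² + (157.30)²) = √(10506.2500 + 24743.2900) = 187.75
  → nearest: 1 (163.56)

Q1→1; Q2→2; Q3→3; Q4→1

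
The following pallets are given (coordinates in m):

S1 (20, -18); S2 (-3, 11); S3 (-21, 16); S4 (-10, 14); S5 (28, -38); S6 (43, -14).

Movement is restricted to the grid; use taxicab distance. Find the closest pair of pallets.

Pairwise distances:
S1–S2: 52 m
S1–S3: 75 m
S1–S4: 62 m
S1–S5: 28 m
S1–S6: 27 m
S2–S3: 23 m
S2–S4: 10 m
S2–S5: 80 m
S2–S6: 71 m
S3–S4: 13 m
S3–S5: 103 m
S3–S6: 94 m
S4–S5: 90 m
S4–S6: 81 m
S5–S6: 39 m
Closest pair: S2–S4 at 10 m.

S2 and S4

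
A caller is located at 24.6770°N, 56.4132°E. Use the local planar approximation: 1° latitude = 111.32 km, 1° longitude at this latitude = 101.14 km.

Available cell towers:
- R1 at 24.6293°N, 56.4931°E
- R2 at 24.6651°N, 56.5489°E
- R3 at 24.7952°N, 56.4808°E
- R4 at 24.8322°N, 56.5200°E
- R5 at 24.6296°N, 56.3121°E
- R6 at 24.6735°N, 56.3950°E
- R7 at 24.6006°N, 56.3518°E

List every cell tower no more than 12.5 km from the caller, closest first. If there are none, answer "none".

R6, R1, R7, R5

Distances from 24.6770°N, 56.4132°E:
R1: √((-0.0477·111.32)² + (0.0799·101.14)²) = √(28.195718 + 65.303951) = 9.6695 km
R2: √((-0.0119·111.32)² + (0.1357·101.14)²) = √(1.754851 + 188.367335) = 13.7885 km
R3: √((0.1182·111.32)² + (0.0676·101.14)²) = √(173.133596 + 46.745444) = 14.8283 km
R4: √((0.1552·111.32)² + (0.1068·101.14)²) = √(298.490030 + 116.677846) = 20.3757 km
R5: √((-0.0474·111.32)² + (-0.1011·101.14)²) = √(27.842170 + 104.555819) = 11.5064 km
R6: √((-0.0035·111.32)² + (-0.0182·101.14)²) = √(0.151804 + 3.388353) = 1.8815 km
R7: √((-0.0764·111.32)² + (-0.0614·101.14)²) = √(72.332440 + 38.564050) = 10.5307 km
Threshold 12.5 km: R6 (1.8815 km), R1 (9.6695 km), R7 (10.5307 km), R5 (11.5064 km) are within range.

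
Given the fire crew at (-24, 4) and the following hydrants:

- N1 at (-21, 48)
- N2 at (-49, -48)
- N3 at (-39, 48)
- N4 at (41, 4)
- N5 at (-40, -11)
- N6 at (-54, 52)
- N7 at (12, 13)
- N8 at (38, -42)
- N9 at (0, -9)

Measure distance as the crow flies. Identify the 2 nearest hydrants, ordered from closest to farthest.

Distances from (-24, 4):
N1: √((3)² + (44)²) = √(9.000 + 1936.000) = 44.1
N2: √((-25)² + (-52)²) = √(625.000 + 2704.000) = 57.7
N3: √((-15)² + (44)²) = √(225.000 + 1936.000) = 46.5
N4: √((65)² + (0)²) = √(4225.000 + 0.000) = 65.0
N5: √((-16)² + (-15)²) = √(256.000 + 225.000) = 21.9
N6: √((-30)² + (48)²) = √(900.000 + 2304.000) = 56.6
N7: √((36)² + (9)²) = √(1296.000 + 81.000) = 37.1
N8: √((62)² + (-46)²) = √(3844.000 + 2116.000) = 77.2
N9: √((24)² + (-13)²) = √(576.000 + 169.000) = 27.3
Sorted: N5 (21.9) < N9 (27.3) < N7 (37.1) < N1 (44.1) < …

N5, N9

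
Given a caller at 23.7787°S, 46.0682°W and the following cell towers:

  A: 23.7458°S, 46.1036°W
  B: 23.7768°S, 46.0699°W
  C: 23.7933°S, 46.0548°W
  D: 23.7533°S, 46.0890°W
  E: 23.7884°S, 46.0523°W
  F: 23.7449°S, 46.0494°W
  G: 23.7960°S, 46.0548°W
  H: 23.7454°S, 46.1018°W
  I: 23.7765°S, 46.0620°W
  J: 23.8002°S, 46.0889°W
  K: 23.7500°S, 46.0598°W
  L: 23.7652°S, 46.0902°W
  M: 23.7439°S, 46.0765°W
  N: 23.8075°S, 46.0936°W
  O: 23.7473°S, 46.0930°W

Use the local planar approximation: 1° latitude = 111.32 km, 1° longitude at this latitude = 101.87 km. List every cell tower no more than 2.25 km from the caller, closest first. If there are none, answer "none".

Distances from 23.7787°S, 46.0682°W:
A: √((0.0329·111.32)² + (-0.0354·101.87)²) = √(13.413379 + 13.004664) = 5.1398 km
B: √((0.0019·111.32)² + (-0.0017·101.87)²) = √(0.044736 + 0.029991) = 0.2734 km
C: √((-0.0146·111.32)² + (0.0134·101.87)²) = √(2.641509 + 1.863383) = 2.1225 km
D: √((0.0254·111.32)² + (-0.0208·101.87)²) = √(7.994915 + 4.489720) = 3.5334 km
E: √((-0.0097·111.32)² + (0.0159·101.87)²) = √(1.165977 + 2.623535) = 1.9467 km
F: √((0.0338·111.32)² + (0.0188·101.87)²) = √(14.157279 + 3.667823) = 4.2220 km
G: √((-0.0173·111.32)² + (0.0134·101.87)²) = √(3.708844 + 1.863383) = 2.3606 km
H: √((0.0333·111.32)² + (-0.0336·101.87)²) = √(13.741523 + 11.715779) = 5.0455 km
I: √((0.0022·111.32)² + (0.0062·101.87)²) = √(0.059978 + 0.398911) = 0.6774 km
J: √((-0.0215·111.32)² + (-0.0207·101.87)²) = √(5.728268 + 4.446654) = 3.1898 km
K: √((0.0287·111.32)² + (0.0084·101.87)²) = √(10.207284 + 0.732236) = 3.3075 km
L: √((0.0135·111.32)² + (-0.0220·101.87)²) = √(2.258468 + 5.022708) = 2.6984 km
M: √((0.0348·111.32)² + (-0.0083·101.87)²) = √(15.007380 + 0.714906) = 3.9651 km
N: √((-0.0288·111.32)² + (-0.0254·101.87)²) = √(10.278539 + 6.695146) = 4.1199 km
O: √((0.0314·111.32)² + (-0.0248·101.87)²) = √(12.218157 + 6.382576) = 4.3129 km
Threshold 2.25 km: B (0.2734 km), I (0.6774 km), E (1.9467 km), C (2.1225 km) are within range.

B, I, E, C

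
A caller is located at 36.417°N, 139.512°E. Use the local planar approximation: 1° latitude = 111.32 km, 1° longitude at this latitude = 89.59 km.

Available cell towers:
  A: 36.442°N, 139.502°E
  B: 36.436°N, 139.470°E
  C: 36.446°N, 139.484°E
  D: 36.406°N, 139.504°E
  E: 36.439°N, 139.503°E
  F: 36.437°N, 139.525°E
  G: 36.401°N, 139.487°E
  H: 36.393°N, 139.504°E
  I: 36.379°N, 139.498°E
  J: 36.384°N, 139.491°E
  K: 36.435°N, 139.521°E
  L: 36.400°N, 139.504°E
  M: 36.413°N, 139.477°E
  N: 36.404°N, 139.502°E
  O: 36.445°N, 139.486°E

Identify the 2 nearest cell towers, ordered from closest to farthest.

D, N

Distances from 36.417°N, 139.512°E:
A: 2.924 km
B: 4.316 km
C: 4.088 km
D: 1.419 km
E: 2.578 km
F: 2.513 km
G: 2.862 km
H: 2.766 km
I: 4.412 km
J: 4.127 km
K: 2.160 km
L: 2.024 km
M: 3.167 km
N: 1.702 km
O: 3.891 km
Sorted: D (1.419 km) < N (1.702 km) < L (2.024 km) < K (2.160 km) < …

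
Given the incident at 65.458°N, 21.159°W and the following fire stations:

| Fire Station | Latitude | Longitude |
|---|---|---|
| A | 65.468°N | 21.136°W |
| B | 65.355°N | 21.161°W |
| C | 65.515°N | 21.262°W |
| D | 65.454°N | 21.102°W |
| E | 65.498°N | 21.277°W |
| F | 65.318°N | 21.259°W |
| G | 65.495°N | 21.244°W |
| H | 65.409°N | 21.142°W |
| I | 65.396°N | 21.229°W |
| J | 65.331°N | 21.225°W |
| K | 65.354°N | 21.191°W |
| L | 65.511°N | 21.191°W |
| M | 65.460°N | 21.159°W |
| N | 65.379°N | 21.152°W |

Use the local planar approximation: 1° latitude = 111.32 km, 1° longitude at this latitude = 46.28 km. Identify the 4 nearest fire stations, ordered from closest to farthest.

Distances from 65.458°N, 21.159°W:
A: √((0.010·111.32)² + (0.023·46.28)²) = √(1.23921 + 1.13303) = 1.540 km
B: √((-0.103·111.32)² + (-0.002·46.28)²) = √(131.46824 + 0.00857) = 11.466 km
C: √((0.057·111.32)² + (-0.103·46.28)²) = √(40.26207 + 22.72276) = 7.936 km
D: √((-0.004·111.32)² + (0.057·46.28)²) = √(0.19827 + 6.95883) = 2.675 km
E: √((0.040·111.32)² + (-0.118·46.28)²) = √(19.82743 + 29.82296) = 7.046 km
F: √((-0.140·111.32)² + (-0.100·46.28)²) = √(242.88599 + 21.41838) = 16.257 km
G: √((0.037·111.32)² + (-0.085·46.28)²) = √(16.96484 + 15.47478) = 5.696 km
H: √((-0.049·111.32)² + (0.017·46.28)²) = √(29.75353 + 0.61899) = 5.511 km
I: √((-0.062·111.32)² + (-0.070·46.28)²) = √(47.63540 + 10.49501) = 7.624 km
J: √((-0.127·111.32)² + (-0.066·46.28)²) = √(199.87286 + 9.32985) = 14.464 km
K: √((-0.104·111.32)² + (-0.032·46.28)²) = √(134.03341 + 2.19324) = 11.672 km
L: √((0.053·111.32)² + (-0.032·46.28)²) = √(34.80953 + 2.19324) = 6.083 km
M: √((0.002·111.32)² + (0.000·46.28)²) = √(0.04957 + 0.00000) = 0.223 km
N: √((-0.079·111.32)² + (0.007·46.28)²) = √(77.33936 + 0.10495) = 8.800 km
Sorted: M (0.223 km) < A (1.540 km) < D (2.675 km) < H (5.511 km) < G (5.696 km) < L (6.083 km) < …

M, A, D, H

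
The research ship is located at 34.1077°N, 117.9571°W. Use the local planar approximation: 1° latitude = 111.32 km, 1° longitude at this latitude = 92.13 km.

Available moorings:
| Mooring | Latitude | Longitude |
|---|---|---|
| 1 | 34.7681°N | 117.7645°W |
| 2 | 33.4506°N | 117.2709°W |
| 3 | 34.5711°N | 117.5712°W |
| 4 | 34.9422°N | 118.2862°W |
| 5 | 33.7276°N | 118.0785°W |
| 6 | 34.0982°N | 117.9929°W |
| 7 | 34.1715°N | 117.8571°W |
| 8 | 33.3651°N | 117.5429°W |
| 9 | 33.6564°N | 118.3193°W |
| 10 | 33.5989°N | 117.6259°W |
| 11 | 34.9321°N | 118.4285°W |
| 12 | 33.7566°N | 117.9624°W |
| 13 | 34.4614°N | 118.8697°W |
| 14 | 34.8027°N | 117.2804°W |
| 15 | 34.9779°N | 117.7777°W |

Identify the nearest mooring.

6

Distances from 34.1077°N, 117.9571°W:
1: √((0.6604·111.32)² + (0.1926·92.13)²) = √(5404.562263 + 314.857982) = 75.6268 km
2: √((-0.6571·111.32)² + (0.6862·92.13)²) = √(5350.684326 + 3996.718583) = 96.6820 km
3: √((0.4634·111.32)² + (0.3859·92.13)²) = √(2661.083206 + 1264.013463) = 62.6506 km
4: √((0.8345·111.32)² + (-0.3291·92.13)²) = √(8629.767144 + 919.301369) = 97.7193 km
5: √((-0.3801·111.32)² + (-0.1214·92.13)²) = √(1790.367289 + 125.094875) = 43.7660 km
6: √((-0.0095·111.32)² + (-0.0358·92.13)²) = √(1.118391 + 10.878479) = 3.4636 km
7: √((0.0638·111.32)² + (0.1000·92.13)²) = √(50.441472 + 84.879369) = 11.6327 km
8: √((-0.7426·111.32)² + (0.4142·92.13)²) = √(6833.705913 + 1456.204375) = 91.0489 km
9: √((-0.4513·111.32)² + (-0.3622·92.13)²) = √(2523.928585 + 1113.522596) = 60.3113 km
10: √((-0.5088·111.32)² + (0.3312·92.13)²) = √(3208.046101 + 931.070997) = 64.3360 km
11: √((0.8244·111.32)² + (-0.4714·92.13)²) = √(8422.138161 + 1886.172023) = 101.5298 km
12: √((-0.3511·111.32)² + (-0.0053·92.13)²) = √(1527.594388 + 0.238426) = 39.0875 km
13: √((0.3537·111.32)² + (-0.9126·92.13)²) = √(1550.302741 + 7069.082843) = 92.8406 km
14: √((0.6950·111.32)² + (0.6767·92.13)²) = √(5985.714583 + 3886.820595) = 99.3606 km
15: √((0.8702·111.32)² + (0.1794·92.13)²) = √(9383.925544 + 273.178817) = 98.2706 km
Minimum: 6 at 3.4636 km.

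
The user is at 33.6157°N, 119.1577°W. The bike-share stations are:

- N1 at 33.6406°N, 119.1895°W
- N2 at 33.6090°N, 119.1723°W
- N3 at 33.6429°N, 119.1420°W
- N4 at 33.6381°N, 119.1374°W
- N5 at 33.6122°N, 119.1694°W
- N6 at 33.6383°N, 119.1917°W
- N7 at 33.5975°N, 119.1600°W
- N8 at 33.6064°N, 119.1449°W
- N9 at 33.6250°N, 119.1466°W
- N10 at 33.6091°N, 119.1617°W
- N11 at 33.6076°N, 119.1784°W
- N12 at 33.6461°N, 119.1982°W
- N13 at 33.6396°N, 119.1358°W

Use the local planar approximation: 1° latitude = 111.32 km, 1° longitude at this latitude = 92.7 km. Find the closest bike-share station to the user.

Distances from 33.6157°N, 119.1577°W:
N1: 4.0464 km
N2: 1.5453 km
N3: 3.3595 km
N4: 3.1240 km
N5: 1.1524 km
N6: 4.0328 km
N7: 2.0372 km
N8: 1.5747 km
N9: 1.4596 km
N10: 0.8230 km
N11: 2.1202 km
N12: 5.0545 km
N13: 3.3466 km
Minimum: N10 at 0.8230 km.

N10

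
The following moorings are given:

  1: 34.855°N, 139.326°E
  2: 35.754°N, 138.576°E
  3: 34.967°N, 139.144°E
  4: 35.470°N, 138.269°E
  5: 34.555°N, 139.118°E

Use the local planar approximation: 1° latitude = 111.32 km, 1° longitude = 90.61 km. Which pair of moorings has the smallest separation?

Pairwise distances:
1–3: 20.674 km
1–5: 38.347 km
2–4: 42.111 km
3–5: 45.924 km
3–4: 97.063 km
2–3: 101.608 km
1–4: 117.728 km
1–2: 120.969 km
4–5: 127.644 km
2–5: 142.221 km
Closest pair: 1–3 at 20.674 km.

1 and 3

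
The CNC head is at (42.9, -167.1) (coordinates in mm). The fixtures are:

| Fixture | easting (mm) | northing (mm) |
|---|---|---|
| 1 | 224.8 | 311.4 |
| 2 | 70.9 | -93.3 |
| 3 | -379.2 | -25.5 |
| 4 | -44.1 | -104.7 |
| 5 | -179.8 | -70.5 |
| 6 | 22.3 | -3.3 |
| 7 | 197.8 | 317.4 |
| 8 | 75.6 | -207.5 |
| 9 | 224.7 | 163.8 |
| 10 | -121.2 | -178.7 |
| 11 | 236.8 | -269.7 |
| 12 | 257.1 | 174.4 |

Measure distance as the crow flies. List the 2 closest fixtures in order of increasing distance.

8, 2

Distances from (42.9, -167.1):
1: √((181.9)² + (478.5)²) = √(33087.610 + 228962.250) = 511.9 mm
2: √((28.0)² + (73.8)²) = √(784.000 + 5446.440) = 78.9 mm
3: √((-422.1)² + (141.6)²) = √(178168.410 + 20050.560) = 445.2 mm
4: √((-87.0)² + (62.4)²) = √(7569.000 + 3893.760) = 107.1 mm
5: √((-222.7)² + (96.6)²) = √(49595.290 + 9331.560) = 242.7 mm
6: √((-20.6)² + (163.8)²) = √(424.360 + 26830.440) = 165.1 mm
7: √((154.9)² + (484.5)²) = √(23994.010 + 234740.250) = 508.7 mm
8: √((32.7)² + (-40.4)²) = √(1069.290 + 1632.160) = 52.0 mm
9: √((181.8)² + (330.9)²) = √(33051.240 + 109494.810) = 377.6 mm
10: √((-164.1)² + (-11.6)²) = √(26928.810 + 134.560) = 164.5 mm
11: √((193.9)² + (-102.6)²) = √(37597.210 + 10526.760) = 219.4 mm
12: √((214.2)² + (341.5)²) = √(45881.640 + 116622.250) = 403.1 mm
Sorted: 8 (52.0 mm) < 2 (78.9 mm) < 4 (107.1 mm) < 10 (164.5 mm) < …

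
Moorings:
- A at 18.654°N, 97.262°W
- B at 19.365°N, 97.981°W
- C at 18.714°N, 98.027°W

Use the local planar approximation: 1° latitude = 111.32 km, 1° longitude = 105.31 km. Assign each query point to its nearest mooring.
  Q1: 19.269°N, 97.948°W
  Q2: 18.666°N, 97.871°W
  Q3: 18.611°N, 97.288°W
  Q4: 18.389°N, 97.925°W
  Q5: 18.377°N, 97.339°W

Q1→B; Q2→C; Q3→A; Q4→C; Q5→A

Q1 at 19.269°N, 97.948°W:
  A: √((-0.615·111.32)² + (0.686·105.31)²) = √(4687.01806 + 5219.00192) = 99.529 km
  B: √((0.096·111.32)² + (-0.033·105.31)²) = √(114.20598 + 12.07722) = 11.238 km
  C: √((-0.555·111.32)² + (-0.079·105.31)²) = √(3817.08966 + 69.21391) = 62.340 km
  → nearest: B (11.238 km)
Q2 at 18.666°N, 97.871°W:
  A: √((-0.012·111.32)² + (0.609·105.31)²) = √(1.78447 + 4113.14302) = 64.148 km
  B: √((0.699·111.32)² + (-0.110·105.31)²) = √(6054.81317 + 134.19137) = 78.670 km
  C: √((0.048·111.32)² + (-0.156·105.31)²) = √(28.55150 + 269.89101) = 17.275 km
  → nearest: C (17.275 km)
Q3 at 18.611°N, 97.288°W:
  A: √((0.043·111.32)² + (0.026·105.31)²) = √(22.91307 + 7.49697) = 5.515 km
  B: √((0.754·111.32)² + (-0.693·105.31)²) = √(7045.13123 + 5326.05559) = 111.226 km
  C: √((0.103·111.32)² + (-0.739·105.31)²) = √(131.46824 + 6056.58898) = 78.664 km
  → nearest: A (5.515 km)
Q4 at 18.389°N, 97.925°W:
  A: √((0.265·111.32)² + (0.663·105.31)²) = √(870.23820 + 4874.90641) = 75.797 km
  B: √((0.976·111.32)² + (-0.056·105.31)²) = √(11804.45744 + 34.77885) = 108.808 km
  C: √((0.325·111.32)² + (-0.102·105.31)²) = √(1308.92004 + 115.38240) = 37.740 km
  → nearest: C (37.740 km)
Q5 at 18.377°N, 97.339°W:
  A: √((0.277·111.32)² + (0.077·105.31)²) = √(950.83669 + 65.75377) = 31.884 km
  B: √((0.988·111.32)² + (-0.642·105.31)²) = √(12096.51545 + 4570.97959) = 129.103 km
  C: √((0.337·111.32)² + (-0.688·105.31)²) = √(1407.36322 + 5249.47778) = 81.589 km
  → nearest: A (31.884 km)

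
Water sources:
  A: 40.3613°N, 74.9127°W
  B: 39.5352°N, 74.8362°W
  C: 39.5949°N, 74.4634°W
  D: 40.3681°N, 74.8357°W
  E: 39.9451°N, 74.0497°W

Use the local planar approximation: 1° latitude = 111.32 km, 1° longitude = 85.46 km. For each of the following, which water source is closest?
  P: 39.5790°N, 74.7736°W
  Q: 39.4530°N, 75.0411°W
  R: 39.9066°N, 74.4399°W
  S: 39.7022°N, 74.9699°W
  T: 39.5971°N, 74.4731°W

P at 39.5790°N, 74.7736°W:
  A: √((0.7823·111.32)² + (-0.1391·85.46)²) = √(7583.907998 + 141.312323) = 87.8932 km
  B: √((-0.0438·111.32)² + (-0.0626·85.46)²) = √(23.773582 + 28.620317) = 7.2384 km
  C: √((0.0159·111.32)² + (0.3102·85.46)²) = √(3.132858 + 702.763770) = 26.5687 km
  D: √((0.7891·111.32)² + (-0.0621·85.46)²) = √(7716.324483 + 28.164950) = 88.0028 km
  E: √((0.3661·111.32)² + (0.7239·85.46)²) = √(1660.909056 + 3827.215618) = 74.0819 km
  → nearest: B (7.2384 km)
Q at 39.4530°N, 75.0411°W:
  A: √((0.9083·111.32)² + (0.1284·85.46)²) = √(10223.627646 + 120.408134) = 101.7056 km
  B: √((0.0822·111.32)² + (0.2049·85.46)²) = √(83.731723 + 306.626506) = 19.7575 km
  C: √((0.1419·111.32)² + (0.5777·85.46)²) = √(249.523346 + 2437.420795) = 51.8357 km
  D: √((0.9151·111.32)² + (0.2054·85.46)²) = √(10377.279307 + 308.124801) = 103.3702 km
  E: √((0.4921·111.32)² + (0.9914·85.46)²) = √(3000.911069 + 7178.333081) = 100.8922 km
  → nearest: B (19.7575 km)
R at 39.9066°N, 74.4399°W:
  A: √((0.4547·111.32)² + (-0.4728·85.46)²) = √(2562.101341 + 1632.603461) = 64.7665 km
  B: √((-0.3714·111.32)² + (-0.3963·85.46)²) = √(1709.346843 + 1147.027741) = 53.4451 km
  C: √((-0.3117·111.32)² + (-0.0235·85.46)²) = √(1203.982016 + 4.033309) = 34.7565 km
  D: √((0.4615·111.32)² + (-0.3958·85.46)²) = √(2639.306371 + 1144.135225) = 61.5097 km
  E: √((0.0385·111.32)² + (0.3902·85.46)²) = √(18.368253 + 1111.988529) = 33.6208 km
  → nearest: E (33.6208 km)
S at 39.7022°N, 74.9699°W:
  A: √((0.6591·111.32)² + (0.0572·85.46)²) = √(5383.305402 + 23.895594) = 73.5337 km
  B: √((-0.1670·111.32)² + (0.1337·85.46)²) = √(345.604459 + 130.553522) = 21.8210 km
  C: √((-0.1073·111.32)² + (0.5065·85.46)²) = √(142.674329 + 1873.633645) = 44.9033 km
  D: √((0.6659·111.32)² + (0.1342·85.46)²) = √(5494.958605 + 131.531814) = 75.0099 km
  E: √((0.2429·111.32)² + (0.9202·85.46)²) = √(731.141482 + 6184.295526) = 83.1591 km
  → nearest: B (21.8210 km)
T at 39.5971°N, 74.4731°W:
  A: √((0.7642·111.32)² + (-0.4396·85.46)²) = √(7237.031485 + 1411.370853) = 92.9968 km
  B: √((-0.0619·111.32)² + (-0.3631·85.46)²) = √(47.481857 + 962.893544) = 31.7864 km
  C: √((-0.0022·111.32)² + (0.0097·85.46)²) = √(0.059978 + 0.687178) = 0.8644 km
  D: √((0.7710·111.32)² + (-0.3626·85.46)²) = √(7366.397520 + 960.243501) = 91.2504 km
  E: √((0.3480·111.32)² + (0.4234·85.46)²) = √(1500.738013 + 1309.264777) = 53.0095 km
  → nearest: C (0.8644 km)

P→B; Q→B; R→E; S→B; T→C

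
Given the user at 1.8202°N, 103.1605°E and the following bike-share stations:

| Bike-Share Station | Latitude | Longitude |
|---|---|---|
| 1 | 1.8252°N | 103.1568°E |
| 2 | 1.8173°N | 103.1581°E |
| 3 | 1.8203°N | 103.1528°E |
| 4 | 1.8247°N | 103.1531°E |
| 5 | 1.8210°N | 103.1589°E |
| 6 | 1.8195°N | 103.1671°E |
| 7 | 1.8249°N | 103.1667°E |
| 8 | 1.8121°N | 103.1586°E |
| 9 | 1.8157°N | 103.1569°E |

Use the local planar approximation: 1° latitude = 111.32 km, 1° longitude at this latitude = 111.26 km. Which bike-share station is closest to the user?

5

Distances from 1.8202°N, 103.1605°E:
1: √((0.0050·111.32)² + (-0.0037·111.26)²) = √(0.309804 + 0.169466) = 0.6923 km
2: √((-0.0029·111.32)² + (-0.0024·111.26)²) = √(0.104218 + 0.071302) = 0.4190 km
3: √((0.0001·111.32)² + (-0.0077·111.26)²) = √(0.000124 + 0.733938) = 0.8568 km
4: √((0.0045·111.32)² + (-0.0074·111.26)²) = √(0.250941 + 0.677862) = 0.9637 km
5: √((0.0008·111.32)² + (-0.0016·111.26)²) = √(0.007931 + 0.031690) = 0.1990 km
6: √((-0.0007·111.32)² + (0.0066·111.26)²) = √(0.006072 + 0.539220) = 0.7384 km
7: √((0.0047·111.32)² + (0.0062·111.26)²) = √(0.273742 + 0.475841) = 0.8658 km
8: √((-0.0081·111.32)² + (-0.0019·111.26)²) = √(0.813048 + 0.044687) = 0.9261 km
9: √((-0.0045·111.32)² + (-0.0036·111.26)²) = √(0.250941 + 0.160429) = 0.6414 km
Minimum: 5 at 0.1990 km.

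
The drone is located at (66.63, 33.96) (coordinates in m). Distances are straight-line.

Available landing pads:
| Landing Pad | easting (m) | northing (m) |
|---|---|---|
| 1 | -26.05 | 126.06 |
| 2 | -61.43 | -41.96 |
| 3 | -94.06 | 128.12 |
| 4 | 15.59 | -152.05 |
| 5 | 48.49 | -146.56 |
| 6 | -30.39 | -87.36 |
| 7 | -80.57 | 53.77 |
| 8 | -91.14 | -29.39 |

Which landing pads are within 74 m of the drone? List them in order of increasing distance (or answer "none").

none

Distances from (66.63, 33.96):
1: √((-92.68)² + (92.10)²) = √(8589.5824 + 8482.4100) = 130.66 m
2: √((-128.06)² + (-75.92)²) = √(16399.3636 + 5763.8464) = 148.87 m
3: √((-160.69)² + (94.16)²) = √(25821.2761 + 8866.1056) = 186.25 m
4: √((-51.04)² + (-186.01)²) = √(2605.0816 + 34599.7201) = 192.89 m
5: √((-18.14)² + (-180.52)²) = √(329.0596 + 32587.4704) = 181.43 m
6: √((-97.02)² + (-121.32)²) = √(9412.8804 + 14718.5424) = 155.34 m
7: √((-147.20)² + (19.81)²) = √(21667.8400 + 392.4361) = 148.53 m
8: √((-157.77)² + (-63.35)²) = √(24891.3729 + 4013.2225) = 170.01 m
Threshold 74 m: none within range.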